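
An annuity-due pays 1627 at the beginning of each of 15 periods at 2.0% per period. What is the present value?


PV_due = PMT * (1-(1+i)^(-n))/i * (1+i)
PV_immediate = 20905.7517
PV_due = 20905.7517 * 1.02
= 21323.8667


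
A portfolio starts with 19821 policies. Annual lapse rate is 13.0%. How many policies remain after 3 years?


remaining = initial * (1 - lapse)^years
= 19821 * (1 - 0.13)^3
= 19821 * 0.658503
= 13052.188


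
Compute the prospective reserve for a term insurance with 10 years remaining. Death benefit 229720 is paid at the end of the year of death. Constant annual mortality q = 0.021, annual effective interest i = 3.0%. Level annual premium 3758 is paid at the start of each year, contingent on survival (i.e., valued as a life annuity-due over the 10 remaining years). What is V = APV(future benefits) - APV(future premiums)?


v = 1/(1+i) = 0.970874
APV(future benefits) per unit = sum_{k=0}^{9} k_p_x * q * v^(k+1) = 0.163963
APV(future benefits) = 229720 * 0.163963 = 37665.6462
Life annuity-due factor ä_{x:10} = sum_{k=0}^{9} k_p_x * v^k = 8.042009
APV(future premiums) = 3758 * 8.042009 = 30221.8691
V = 37665.6462 - 30221.8691
= 7443.7771


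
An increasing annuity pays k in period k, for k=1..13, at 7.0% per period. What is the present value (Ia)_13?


(Ia)_n = sum_{k=1}^{n} k * v^k, v = 1/(1+i)
v = 0.934579
Sum computed term by term:
(Ia)_13 = 50.6878


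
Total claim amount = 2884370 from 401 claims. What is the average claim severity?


severity = total / number
= 2884370 / 401
= 7192.9426


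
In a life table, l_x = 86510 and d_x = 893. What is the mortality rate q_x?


q_x = d_x / l_x
= 893 / 86510
= 0.0103


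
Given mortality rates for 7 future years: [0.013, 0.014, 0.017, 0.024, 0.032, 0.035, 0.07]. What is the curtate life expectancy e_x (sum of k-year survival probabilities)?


e_x = sum_{k=1}^{n} k_p_x
k_p_x values:
  1_p_x = 0.987
  2_p_x = 0.973182
  3_p_x = 0.956638
  4_p_x = 0.933679
  5_p_x = 0.903801
  6_p_x = 0.872168
  7_p_x = 0.811116
e_x = 6.4376


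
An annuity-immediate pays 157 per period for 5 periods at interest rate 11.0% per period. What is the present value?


PV = PMT * (1 - (1+i)^(-n)) / i
= 157 * (1 - (1+0.11)^(-5)) / 0.11
= 157 * (1 - 0.593451) / 0.11
= 157 * 3.695897
= 580.2558


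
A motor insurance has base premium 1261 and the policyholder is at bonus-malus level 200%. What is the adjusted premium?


adjusted = base * BM_level / 100
= 1261 * 200 / 100
= 1261 * 2.0
= 2522.0


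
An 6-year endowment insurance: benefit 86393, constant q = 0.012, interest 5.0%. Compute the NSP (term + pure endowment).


Term component = 5115.4551
Pure endowment = 6_p_x * v^6 * benefit = 0.930126 * 0.746215 * 86393 = 59963.1485
NSP = 65078.6036


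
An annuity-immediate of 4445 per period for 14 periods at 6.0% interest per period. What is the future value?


FV = PMT * ((1+i)^n - 1) / i
= 4445 * ((1.06)^14 - 1) / 0.06
= 4445 * (2.260904 - 1) / 0.06
= 93411.9681


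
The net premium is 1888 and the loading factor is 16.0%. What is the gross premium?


Gross = net * (1 + loading)
= 1888 * (1 + 0.16)
= 1888 * 1.16
= 2190.08


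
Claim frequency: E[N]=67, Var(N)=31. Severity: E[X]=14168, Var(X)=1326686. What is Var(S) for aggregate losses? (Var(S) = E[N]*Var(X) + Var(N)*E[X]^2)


Var(S) = E[N]*Var(X) + Var(N)*E[X]^2
= 67*1326686 + 31*14168^2
= 88887962 + 6222698944
= 6.3116e+09


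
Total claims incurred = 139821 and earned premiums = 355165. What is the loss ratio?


Loss ratio = claims / premiums
= 139821 / 355165
= 0.3937


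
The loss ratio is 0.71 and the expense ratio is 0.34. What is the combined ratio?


Combined ratio = loss ratio + expense ratio
= 0.71 + 0.34
= 1.05


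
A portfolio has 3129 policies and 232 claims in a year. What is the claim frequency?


frequency = claims / policies
= 232 / 3129
= 0.0741


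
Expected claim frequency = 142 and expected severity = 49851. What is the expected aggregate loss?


E[S] = E[N] * E[X]
= 142 * 49851
= 7.0788e+06


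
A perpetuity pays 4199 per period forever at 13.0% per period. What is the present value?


PV = PMT / i
= 4199 / 0.13
= 32300.0


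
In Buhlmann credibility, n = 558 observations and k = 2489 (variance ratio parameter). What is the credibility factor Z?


Z = n / (n + k)
= 558 / (558 + 2489)
= 558 / 3047
= 0.1831


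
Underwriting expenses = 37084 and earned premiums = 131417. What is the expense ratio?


Expense ratio = expenses / premiums
= 37084 / 131417
= 0.2822


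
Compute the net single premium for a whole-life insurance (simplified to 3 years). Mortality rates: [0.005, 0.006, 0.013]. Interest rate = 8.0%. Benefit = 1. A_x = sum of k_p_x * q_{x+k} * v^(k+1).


v = 0.925926
Year 0: k_p_x=1.0, q=0.005, term=0.00463
Year 1: k_p_x=0.995, q=0.006, term=0.005118
Year 2: k_p_x=0.98903, q=0.013, term=0.010207
A_x = 0.02


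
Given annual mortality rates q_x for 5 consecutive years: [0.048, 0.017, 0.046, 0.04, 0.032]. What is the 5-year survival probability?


p_k = 1 - q_k for each year
Survival = product of (1 - q_k)
= 0.952 * 0.983 * 0.954 * 0.96 * 0.968
= 0.8296


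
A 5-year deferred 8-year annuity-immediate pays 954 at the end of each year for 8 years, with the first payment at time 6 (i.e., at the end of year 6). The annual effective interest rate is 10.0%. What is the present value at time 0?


PV at time 5 of the 8-year annuity-immediate:
a_n = 954 * (1-(1+0.1)^(-8))/0.1 = 5089.5196
Discount back 5 years to time 0:
PV = 5089.5196 * (1+0.1)^(-5)
= 5089.5196 * 0.620921
= 3160.1912


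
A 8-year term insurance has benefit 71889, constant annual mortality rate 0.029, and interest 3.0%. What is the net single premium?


NSP = benefit * sum_{k=0}^{n-1} k_p_x * q * v^(k+1)
With constant q=0.029, v=0.970874
Sum = 0.184904
NSP = 71889 * 0.184904
= 13292.5874


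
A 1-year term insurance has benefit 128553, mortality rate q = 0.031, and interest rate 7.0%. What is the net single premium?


NSP = benefit * q * v
v = 1/(1+i) = 0.934579
NSP = 128553 * 0.031 * 0.934579
= 3724.4327


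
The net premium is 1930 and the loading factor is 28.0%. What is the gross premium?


Gross = net * (1 + loading)
= 1930 * (1 + 0.28)
= 1930 * 1.28
= 2470.4


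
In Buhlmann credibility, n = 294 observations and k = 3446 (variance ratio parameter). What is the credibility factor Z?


Z = n / (n + k)
= 294 / (294 + 3446)
= 294 / 3740
= 0.0786


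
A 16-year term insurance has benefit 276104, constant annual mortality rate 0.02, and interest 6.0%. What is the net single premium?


NSP = benefit * sum_{k=0}^{n-1} k_p_x * q * v^(k+1)
With constant q=0.02, v=0.943396
Sum = 0.17877
NSP = 276104 * 0.17877
= 49359.0926


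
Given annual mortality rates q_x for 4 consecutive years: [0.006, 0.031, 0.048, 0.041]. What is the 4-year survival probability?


p_k = 1 - q_k for each year
Survival = product of (1 - q_k)
= 0.994 * 0.969 * 0.952 * 0.959
= 0.8794


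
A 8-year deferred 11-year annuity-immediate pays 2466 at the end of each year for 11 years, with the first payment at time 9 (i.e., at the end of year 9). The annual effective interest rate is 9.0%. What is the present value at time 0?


PV at time 8 of the 11-year annuity-immediate:
a_n = 2466 * (1-(1+0.09)^(-11))/0.09 = 16781.5999
Discount back 8 years to time 0:
PV = 16781.5999 * (1+0.09)^(-8)
= 16781.5999 * 0.501866
= 8422.1191


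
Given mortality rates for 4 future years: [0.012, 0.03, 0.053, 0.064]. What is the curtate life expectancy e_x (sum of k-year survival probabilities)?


e_x = sum_{k=1}^{n} k_p_x
k_p_x values:
  1_p_x = 0.988
  2_p_x = 0.95836
  3_p_x = 0.907567
  4_p_x = 0.849483
e_x = 3.7034


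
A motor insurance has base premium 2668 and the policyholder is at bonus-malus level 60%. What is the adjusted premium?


adjusted = base * BM_level / 100
= 2668 * 60 / 100
= 2668 * 0.6
= 1600.8


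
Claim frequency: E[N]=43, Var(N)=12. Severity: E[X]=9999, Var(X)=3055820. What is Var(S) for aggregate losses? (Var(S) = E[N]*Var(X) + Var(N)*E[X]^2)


Var(S) = E[N]*Var(X) + Var(N)*E[X]^2
= 43*3055820 + 12*9999^2
= 131400260 + 1199760012
= 1.3312e+09


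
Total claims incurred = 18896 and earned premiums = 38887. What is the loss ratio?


Loss ratio = claims / premiums
= 18896 / 38887
= 0.4859


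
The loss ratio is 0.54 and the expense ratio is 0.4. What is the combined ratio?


Combined ratio = loss ratio + expense ratio
= 0.54 + 0.4
= 0.94


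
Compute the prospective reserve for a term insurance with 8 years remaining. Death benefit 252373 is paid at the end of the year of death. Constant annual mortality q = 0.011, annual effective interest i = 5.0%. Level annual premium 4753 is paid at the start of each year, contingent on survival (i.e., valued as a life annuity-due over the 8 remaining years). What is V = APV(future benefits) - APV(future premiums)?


v = 1/(1+i) = 0.952381
APV(future benefits) per unit = sum_{k=0}^{7} k_p_x * q * v^(k+1) = 0.068611
APV(future benefits) = 252373 * 0.068611 = 17315.5616
Life annuity-due factor ä_{x:8} = sum_{k=0}^{7} k_p_x * v^k = 6.549231
APV(future premiums) = 4753 * 6.549231 = 31128.4947
V = 17315.5616 - 31128.4947
= -13812.9331


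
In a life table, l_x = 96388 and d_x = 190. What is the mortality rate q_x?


q_x = d_x / l_x
= 190 / 96388
= 0.002


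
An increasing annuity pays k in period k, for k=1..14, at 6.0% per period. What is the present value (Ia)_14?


(Ia)_n = sum_{k=1}^{n} k * v^k, v = 1/(1+i)
v = 0.943396
Sum computed term by term:
(Ia)_14 = 61.0078


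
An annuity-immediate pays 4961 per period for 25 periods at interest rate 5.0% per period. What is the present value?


PV = PMT * (1 - (1+i)^(-n)) / i
= 4961 * (1 - (1+0.05)^(-25)) / 0.05
= 4961 * (1 - 0.295303) / 0.05
= 4961 * 14.093945
= 69920.059


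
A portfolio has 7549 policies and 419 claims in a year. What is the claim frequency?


frequency = claims / policies
= 419 / 7549
= 0.0555


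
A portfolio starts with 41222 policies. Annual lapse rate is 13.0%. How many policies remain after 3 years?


remaining = initial * (1 - lapse)^years
= 41222 * (1 - 0.13)^3
= 41222 * 0.658503
= 27144.8107


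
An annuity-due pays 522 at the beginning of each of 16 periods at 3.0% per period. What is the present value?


PV_due = PMT * (1-(1+i)^(-n))/i * (1+i)
PV_immediate = 6556.8953
PV_due = 6556.8953 * 1.03
= 6753.6021


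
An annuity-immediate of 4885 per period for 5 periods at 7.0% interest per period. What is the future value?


FV = PMT * ((1+i)^n - 1) / i
= 4885 * ((1.07)^5 - 1) / 0.07
= 4885 * (1.402552 - 1) / 0.07
= 28092.3601


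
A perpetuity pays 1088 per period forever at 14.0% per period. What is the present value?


PV = PMT / i
= 1088 / 0.14
= 7771.4286


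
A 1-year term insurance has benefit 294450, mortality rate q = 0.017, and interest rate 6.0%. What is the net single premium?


NSP = benefit * q * v
v = 1/(1+i) = 0.943396
NSP = 294450 * 0.017 * 0.943396
= 4722.3113


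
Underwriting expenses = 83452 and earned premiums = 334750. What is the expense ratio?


Expense ratio = expenses / premiums
= 83452 / 334750
= 0.2493


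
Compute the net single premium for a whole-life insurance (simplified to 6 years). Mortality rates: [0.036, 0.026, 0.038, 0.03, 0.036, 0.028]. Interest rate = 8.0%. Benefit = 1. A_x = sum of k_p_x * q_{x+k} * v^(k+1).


v = 0.925926
Year 0: k_p_x=1.0, q=0.036, term=0.033333
Year 1: k_p_x=0.964, q=0.026, term=0.021488
Year 2: k_p_x=0.938936, q=0.038, term=0.028324
Year 3: k_p_x=0.903256, q=0.03, term=0.019918
Year 4: k_p_x=0.876159, q=0.036, term=0.021467
Year 5: k_p_x=0.844617, q=0.028, term=0.014903
A_x = 0.1394


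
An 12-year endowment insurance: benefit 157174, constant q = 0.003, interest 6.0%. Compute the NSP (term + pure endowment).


Term component = 3896.6373
Pure endowment = 12_p_x * v^12 * benefit = 0.964588 * 0.496969 * 157174 = 75344.6158
NSP = 79241.2531


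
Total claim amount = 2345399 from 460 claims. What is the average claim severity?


severity = total / number
= 2345399 / 460
= 5098.6935


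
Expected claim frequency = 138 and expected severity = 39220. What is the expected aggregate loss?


E[S] = E[N] * E[X]
= 138 * 39220
= 5.4124e+06


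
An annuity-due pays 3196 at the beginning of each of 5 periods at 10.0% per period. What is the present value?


PV_due = PMT * (1-(1+i)^(-n))/i * (1+i)
PV_immediate = 12115.3545
PV_due = 12115.3545 * 1.1
= 13326.89


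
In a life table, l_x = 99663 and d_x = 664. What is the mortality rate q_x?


q_x = d_x / l_x
= 664 / 99663
= 0.0067


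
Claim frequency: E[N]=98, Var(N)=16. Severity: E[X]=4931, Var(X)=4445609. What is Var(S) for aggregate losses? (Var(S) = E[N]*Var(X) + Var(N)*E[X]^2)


Var(S) = E[N]*Var(X) + Var(N)*E[X]^2
= 98*4445609 + 16*4931^2
= 435669682 + 389036176
= 8.2471e+08


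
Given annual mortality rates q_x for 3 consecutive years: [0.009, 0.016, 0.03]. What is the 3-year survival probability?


p_k = 1 - q_k for each year
Survival = product of (1 - q_k)
= 0.991 * 0.984 * 0.97
= 0.9459


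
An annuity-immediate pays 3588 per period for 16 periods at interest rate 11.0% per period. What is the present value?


PV = PMT * (1 - (1+i)^(-n)) / i
= 3588 * (1 - (1+0.11)^(-16)) / 0.11
= 3588 * (1 - 0.188292) / 0.11
= 3588 * 7.379162
= 26476.4325


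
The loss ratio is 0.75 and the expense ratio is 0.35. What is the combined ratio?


Combined ratio = loss ratio + expense ratio
= 0.75 + 0.35
= 1.1


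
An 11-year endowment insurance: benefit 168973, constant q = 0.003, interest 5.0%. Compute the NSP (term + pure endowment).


Term component = 4154.1371
Pure endowment = 11_p_x * v^11 * benefit = 0.967491 * 0.584679 * 168973 = 95583.2441
NSP = 99737.3812


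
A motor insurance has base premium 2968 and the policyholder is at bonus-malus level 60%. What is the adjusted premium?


adjusted = base * BM_level / 100
= 2968 * 60 / 100
= 2968 * 0.6
= 1780.8


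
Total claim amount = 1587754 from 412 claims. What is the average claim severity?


severity = total / number
= 1587754 / 412
= 3853.7718


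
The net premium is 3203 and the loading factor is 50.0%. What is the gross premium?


Gross = net * (1 + loading)
= 3203 * (1 + 0.5)
= 3203 * 1.5
= 4804.5


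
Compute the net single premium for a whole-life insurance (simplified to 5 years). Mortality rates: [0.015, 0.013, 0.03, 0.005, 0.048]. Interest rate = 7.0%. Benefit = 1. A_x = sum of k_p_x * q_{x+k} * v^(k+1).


v = 0.934579
Year 0: k_p_x=1.0, q=0.015, term=0.014019
Year 1: k_p_x=0.985, q=0.013, term=0.011184
Year 2: k_p_x=0.972195, q=0.03, term=0.023808
Year 3: k_p_x=0.943029, q=0.005, term=0.003597
Year 4: k_p_x=0.938314, q=0.048, term=0.032112
A_x = 0.0847


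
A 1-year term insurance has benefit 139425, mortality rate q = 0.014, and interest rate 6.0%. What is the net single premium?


NSP = benefit * q * v
v = 1/(1+i) = 0.943396
NSP = 139425 * 0.014 * 0.943396
= 1841.4623


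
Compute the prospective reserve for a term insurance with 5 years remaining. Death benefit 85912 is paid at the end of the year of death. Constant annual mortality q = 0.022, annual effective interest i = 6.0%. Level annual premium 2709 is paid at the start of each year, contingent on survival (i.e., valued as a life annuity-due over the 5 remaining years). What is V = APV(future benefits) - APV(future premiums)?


v = 1/(1+i) = 0.943396
APV(future benefits) per unit = sum_{k=0}^{4} k_p_x * q * v^(k+1) = 0.088913
APV(future benefits) = 85912 * 0.088913 = 7638.6751
Life annuity-due factor ä_{x:5} = sum_{k=0}^{4} k_p_x * v^k = 4.28398
APV(future premiums) = 2709 * 4.28398 = 11605.3007
V = 7638.6751 - 11605.3007
= -3966.6256


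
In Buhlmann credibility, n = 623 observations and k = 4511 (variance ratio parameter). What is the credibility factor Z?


Z = n / (n + k)
= 623 / (623 + 4511)
= 623 / 5134
= 0.1213


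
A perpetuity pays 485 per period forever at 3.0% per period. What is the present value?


PV = PMT / i
= 485 / 0.03
= 16166.6667


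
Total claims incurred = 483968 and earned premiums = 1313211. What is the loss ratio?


Loss ratio = claims / premiums
= 483968 / 1313211
= 0.3685


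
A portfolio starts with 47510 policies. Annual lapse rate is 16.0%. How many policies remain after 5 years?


remaining = initial * (1 - lapse)^years
= 47510 * (1 - 0.16)^5
= 47510 * 0.418212
= 19869.2494


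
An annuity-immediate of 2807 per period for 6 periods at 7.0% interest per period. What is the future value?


FV = PMT * ((1+i)^n - 1) / i
= 2807 * ((1.07)^6 - 1) / 0.07
= 2807 * (1.50073 - 1) / 0.07
= 20079.2871


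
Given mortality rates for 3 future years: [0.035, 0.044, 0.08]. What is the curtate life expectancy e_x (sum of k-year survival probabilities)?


e_x = sum_{k=1}^{n} k_p_x
k_p_x values:
  1_p_x = 0.965
  2_p_x = 0.92254
  3_p_x = 0.848737
e_x = 2.7363


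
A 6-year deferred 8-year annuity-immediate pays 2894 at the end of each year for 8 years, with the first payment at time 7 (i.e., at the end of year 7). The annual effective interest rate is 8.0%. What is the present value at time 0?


PV at time 6 of the 8-year annuity-immediate:
a_n = 2894 * (1-(1+0.08)^(-8))/0.08 = 16630.7731
Discount back 6 years to time 0:
PV = 16630.7731 * (1+0.08)^(-6)
= 16630.7731 * 0.63017
= 10480.2081


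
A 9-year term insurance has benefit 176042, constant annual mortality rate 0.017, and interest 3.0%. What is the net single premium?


NSP = benefit * sum_{k=0}^{n-1} k_p_x * q * v^(k+1)
With constant q=0.017, v=0.970874
Sum = 0.124129
NSP = 176042 * 0.124129
= 21851.8802


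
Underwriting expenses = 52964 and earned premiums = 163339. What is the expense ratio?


Expense ratio = expenses / premiums
= 52964 / 163339
= 0.3243


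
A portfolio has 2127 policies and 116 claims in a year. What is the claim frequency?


frequency = claims / policies
= 116 / 2127
= 0.0545


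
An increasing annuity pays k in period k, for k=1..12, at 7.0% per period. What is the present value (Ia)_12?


(Ia)_n = sum_{k=1}^{n} k * v^k, v = 1/(1+i)
v = 0.934579
Sum computed term by term:
(Ia)_12 = 45.2933


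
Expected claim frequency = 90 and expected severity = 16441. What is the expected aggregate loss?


E[S] = E[N] * E[X]
= 90 * 16441
= 1.4797e+06


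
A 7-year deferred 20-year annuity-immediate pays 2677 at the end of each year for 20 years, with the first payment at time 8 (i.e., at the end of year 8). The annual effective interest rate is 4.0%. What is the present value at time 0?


PV at time 7 of the 20-year annuity-immediate:
a_n = 2677 * (1-(1+0.04)^(-20))/0.04 = 36381.3036
Discount back 7 years to time 0:
PV = 36381.3036 * (1+0.04)^(-7)
= 36381.3036 * 0.759918
= 27646.8007


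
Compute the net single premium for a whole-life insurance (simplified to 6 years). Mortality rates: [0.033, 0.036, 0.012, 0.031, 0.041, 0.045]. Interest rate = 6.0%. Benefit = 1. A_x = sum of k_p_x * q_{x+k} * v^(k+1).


v = 0.943396
Year 0: k_p_x=1.0, q=0.033, term=0.031132
Year 1: k_p_x=0.967, q=0.036, term=0.030983
Year 2: k_p_x=0.932188, q=0.012, term=0.009392
Year 3: k_p_x=0.921002, q=0.031, term=0.022615
Year 4: k_p_x=0.892451, q=0.041, term=0.027343
Year 5: k_p_x=0.85586, q=0.045, term=0.027151
A_x = 0.1486


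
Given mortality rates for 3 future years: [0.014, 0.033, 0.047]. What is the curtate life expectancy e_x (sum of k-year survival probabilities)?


e_x = sum_{k=1}^{n} k_p_x
k_p_x values:
  1_p_x = 0.986
  2_p_x = 0.953462
  3_p_x = 0.908649
e_x = 2.8481


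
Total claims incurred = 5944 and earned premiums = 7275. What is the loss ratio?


Loss ratio = claims / premiums
= 5944 / 7275
= 0.817


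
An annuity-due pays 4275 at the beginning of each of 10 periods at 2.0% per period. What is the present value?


PV_due = PMT * (1-(1+i)^(-n))/i * (1+i)
PV_immediate = 38400.5509
PV_due = 38400.5509 * 1.02
= 39168.5619


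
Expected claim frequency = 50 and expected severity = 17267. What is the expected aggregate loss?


E[S] = E[N] * E[X]
= 50 * 17267
= 863350


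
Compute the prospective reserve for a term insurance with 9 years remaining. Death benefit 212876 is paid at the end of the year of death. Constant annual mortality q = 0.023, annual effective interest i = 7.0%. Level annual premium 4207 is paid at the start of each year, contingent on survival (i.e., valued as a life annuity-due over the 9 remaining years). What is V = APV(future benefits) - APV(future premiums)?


v = 1/(1+i) = 0.934579
APV(future benefits) per unit = sum_{k=0}^{8} k_p_x * q * v^(k+1) = 0.138208
APV(future benefits) = 212876 * 0.138208 = 29421.0607
Life annuity-due factor ä_{x:9} = sum_{k=0}^{8} k_p_x * v^k = 6.429653
APV(future premiums) = 4207 * 6.429653 = 27049.5521
V = 29421.0607 - 27049.5521
= 2371.5086


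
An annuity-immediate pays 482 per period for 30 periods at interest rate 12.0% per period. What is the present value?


PV = PMT * (1 - (1+i)^(-n)) / i
= 482 * (1 - (1+0.12)^(-30)) / 0.12
= 482 * (1 - 0.033378) / 0.12
= 482 * 8.055184
= 3882.5987


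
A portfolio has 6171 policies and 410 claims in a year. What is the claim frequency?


frequency = claims / policies
= 410 / 6171
= 0.0664


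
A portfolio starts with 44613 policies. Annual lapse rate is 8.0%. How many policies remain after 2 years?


remaining = initial * (1 - lapse)^years
= 44613 * (1 - 0.08)^2
= 44613 * 0.8464
= 37760.4432


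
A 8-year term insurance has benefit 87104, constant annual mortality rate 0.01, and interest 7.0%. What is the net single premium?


NSP = benefit * sum_{k=0}^{n-1} k_p_x * q * v^(k+1)
With constant q=0.01, v=0.934579
Sum = 0.057869
NSP = 87104 * 0.057869
= 5040.6452


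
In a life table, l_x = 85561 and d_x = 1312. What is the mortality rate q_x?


q_x = d_x / l_x
= 1312 / 85561
= 0.0153


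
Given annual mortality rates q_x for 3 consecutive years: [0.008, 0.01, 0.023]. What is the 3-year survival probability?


p_k = 1 - q_k for each year
Survival = product of (1 - q_k)
= 0.992 * 0.99 * 0.977
= 0.9595


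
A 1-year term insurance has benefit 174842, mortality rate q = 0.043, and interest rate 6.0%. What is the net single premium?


NSP = benefit * q * v
v = 1/(1+i) = 0.943396
NSP = 174842 * 0.043 * 0.943396
= 7092.6472


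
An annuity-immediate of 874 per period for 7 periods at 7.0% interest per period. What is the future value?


FV = PMT * ((1+i)^n - 1) / i
= 874 * ((1.07)^7 - 1) / 0.07
= 874 * (1.605781 - 1) / 0.07
= 7563.6144


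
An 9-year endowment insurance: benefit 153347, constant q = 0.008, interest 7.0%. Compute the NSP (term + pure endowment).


Term component = 7769.5716
Pure endowment = 9_p_x * v^9 * benefit = 0.930262 * 0.543934 * 153347 = 77593.6773
NSP = 85363.2489


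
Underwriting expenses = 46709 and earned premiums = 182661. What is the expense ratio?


Expense ratio = expenses / premiums
= 46709 / 182661
= 0.2557


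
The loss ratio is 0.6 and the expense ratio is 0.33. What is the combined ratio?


Combined ratio = loss ratio + expense ratio
= 0.6 + 0.33
= 0.93


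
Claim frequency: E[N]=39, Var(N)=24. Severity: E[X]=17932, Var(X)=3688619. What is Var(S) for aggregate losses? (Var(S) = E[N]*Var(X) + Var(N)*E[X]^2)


Var(S) = E[N]*Var(X) + Var(N)*E[X]^2
= 39*3688619 + 24*17932^2
= 143856141 + 7717358976
= 7.8612e+09


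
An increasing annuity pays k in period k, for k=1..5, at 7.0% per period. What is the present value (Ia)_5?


(Ia)_n = sum_{k=1}^{n} k * v^k, v = 1/(1+i)
v = 0.934579
Sum computed term by term:
(Ia)_5 = 11.7469


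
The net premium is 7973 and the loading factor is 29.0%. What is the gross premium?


Gross = net * (1 + loading)
= 7973 * (1 + 0.29)
= 7973 * 1.29
= 10285.17


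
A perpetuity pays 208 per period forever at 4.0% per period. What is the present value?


PV = PMT / i
= 208 / 0.04
= 5200.0


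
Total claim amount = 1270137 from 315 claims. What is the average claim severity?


severity = total / number
= 1270137 / 315
= 4032.181


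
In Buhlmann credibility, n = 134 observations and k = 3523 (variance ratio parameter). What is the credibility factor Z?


Z = n / (n + k)
= 134 / (134 + 3523)
= 134 / 3657
= 0.0366


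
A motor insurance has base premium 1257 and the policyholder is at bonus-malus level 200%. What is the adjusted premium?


adjusted = base * BM_level / 100
= 1257 * 200 / 100
= 1257 * 2.0
= 2514.0


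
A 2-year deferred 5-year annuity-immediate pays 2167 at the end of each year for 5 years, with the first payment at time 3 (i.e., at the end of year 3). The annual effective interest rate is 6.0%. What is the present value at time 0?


PV at time 2 of the 5-year annuity-immediate:
a_n = 2167 * (1-(1+0.06)^(-5))/0.06 = 9128.1923
Discount back 2 years to time 0:
PV = 9128.1923 * (1+0.06)^(-2)
= 9128.1923 * 0.889996
= 8124.0587


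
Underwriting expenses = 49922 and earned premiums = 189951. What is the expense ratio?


Expense ratio = expenses / premiums
= 49922 / 189951
= 0.2628


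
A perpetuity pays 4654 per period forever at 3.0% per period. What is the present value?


PV = PMT / i
= 4654 / 0.03
= 155133.3333


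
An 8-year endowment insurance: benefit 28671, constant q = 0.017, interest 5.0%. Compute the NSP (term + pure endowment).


Term component = 2982.0297
Pure endowment = 8_p_x * v^8 * benefit = 0.871823 * 0.676839 * 28671 = 16918.2949
NSP = 19900.3246


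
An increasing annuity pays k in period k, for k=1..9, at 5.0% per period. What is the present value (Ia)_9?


(Ia)_n = sum_{k=1}^{n} k * v^k, v = 1/(1+i)
v = 0.952381
Sum computed term by term:
(Ia)_9 = 33.2347


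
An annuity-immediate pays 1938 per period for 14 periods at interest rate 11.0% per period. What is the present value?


PV = PMT * (1 - (1+i)^(-n)) / i
= 1938 * (1 - (1+0.11)^(-14)) / 0.11
= 1938 * (1 - 0.231995) / 0.11
= 1938 * 6.981865
= 13530.8548


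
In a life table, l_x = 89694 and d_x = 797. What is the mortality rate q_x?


q_x = d_x / l_x
= 797 / 89694
= 0.0089


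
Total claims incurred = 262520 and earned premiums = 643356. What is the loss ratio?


Loss ratio = claims / premiums
= 262520 / 643356
= 0.408


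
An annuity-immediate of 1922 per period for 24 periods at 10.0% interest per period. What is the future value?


FV = PMT * ((1+i)^n - 1) / i
= 1922 * ((1.1)^24 - 1) / 0.1
= 1922 * (9.849733 - 1) / 0.1
= 170091.862


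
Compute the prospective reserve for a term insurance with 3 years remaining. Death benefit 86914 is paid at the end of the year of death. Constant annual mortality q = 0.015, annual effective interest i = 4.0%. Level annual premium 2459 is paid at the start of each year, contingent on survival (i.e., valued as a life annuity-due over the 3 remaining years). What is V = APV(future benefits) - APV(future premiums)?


v = 1/(1+i) = 0.961538
APV(future benefits) per unit = sum_{k=0}^{2} k_p_x * q * v^(k+1) = 0.041021
APV(future benefits) = 86914 * 0.041021 = 3565.3246
Life annuity-due factor ä_{x:3} = sum_{k=0}^{2} k_p_x * v^k = 2.844143
APV(future premiums) = 2459 * 2.844143 = 6993.7475
V = 3565.3246 - 6993.7475
= -3428.4229


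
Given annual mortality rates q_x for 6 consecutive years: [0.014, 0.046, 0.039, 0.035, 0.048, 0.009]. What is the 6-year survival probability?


p_k = 1 - q_k for each year
Survival = product of (1 - q_k)
= 0.986 * 0.954 * 0.961 * 0.965 * 0.952 * 0.991
= 0.823


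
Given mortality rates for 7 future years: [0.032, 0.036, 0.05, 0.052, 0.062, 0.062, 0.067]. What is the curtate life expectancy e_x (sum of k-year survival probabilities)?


e_x = sum_{k=1}^{n} k_p_x
k_p_x values:
  1_p_x = 0.968
  2_p_x = 0.933152
  3_p_x = 0.886494
  4_p_x = 0.840397
  5_p_x = 0.788292
  6_p_x = 0.739418
  7_p_x = 0.689877
e_x = 5.8456


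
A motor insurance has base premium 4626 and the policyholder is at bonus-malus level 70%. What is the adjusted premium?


adjusted = base * BM_level / 100
= 4626 * 70 / 100
= 4626 * 0.7
= 3238.2


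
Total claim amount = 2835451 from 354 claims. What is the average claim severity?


severity = total / number
= 2835451 / 354
= 8009.7486


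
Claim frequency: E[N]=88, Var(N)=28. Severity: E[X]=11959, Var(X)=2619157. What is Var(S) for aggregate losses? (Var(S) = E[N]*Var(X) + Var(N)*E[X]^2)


Var(S) = E[N]*Var(X) + Var(N)*E[X]^2
= 88*2619157 + 28*11959^2
= 230485816 + 4004495068
= 4.2350e+09


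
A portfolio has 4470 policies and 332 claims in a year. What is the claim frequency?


frequency = claims / policies
= 332 / 4470
= 0.0743


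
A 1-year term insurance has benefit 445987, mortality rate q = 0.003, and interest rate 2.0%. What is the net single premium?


NSP = benefit * q * v
v = 1/(1+i) = 0.980392
NSP = 445987 * 0.003 * 0.980392
= 1311.7265


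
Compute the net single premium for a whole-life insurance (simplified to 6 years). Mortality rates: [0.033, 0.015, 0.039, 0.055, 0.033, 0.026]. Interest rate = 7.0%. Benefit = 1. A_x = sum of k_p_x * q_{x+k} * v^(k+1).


v = 0.934579
Year 0: k_p_x=1.0, q=0.033, term=0.030841
Year 1: k_p_x=0.967, q=0.015, term=0.012669
Year 2: k_p_x=0.952495, q=0.039, term=0.030323
Year 3: k_p_x=0.915348, q=0.055, term=0.038407
Year 4: k_p_x=0.865004, q=0.033, term=0.020352
Year 5: k_p_x=0.836458, q=0.026, term=0.014492
A_x = 0.1471


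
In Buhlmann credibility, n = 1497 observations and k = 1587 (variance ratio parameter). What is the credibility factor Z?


Z = n / (n + k)
= 1497 / (1497 + 1587)
= 1497 / 3084
= 0.4854


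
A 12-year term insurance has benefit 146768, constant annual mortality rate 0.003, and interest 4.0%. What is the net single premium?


NSP = benefit * sum_{k=0}^{n-1} k_p_x * q * v^(k+1)
With constant q=0.003, v=0.961538
Sum = 0.027734
NSP = 146768 * 0.027734
= 4070.4683


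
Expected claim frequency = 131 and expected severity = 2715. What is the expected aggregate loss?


E[S] = E[N] * E[X]
= 131 * 2715
= 355665


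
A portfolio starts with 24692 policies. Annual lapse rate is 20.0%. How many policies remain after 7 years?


remaining = initial * (1 - lapse)^years
= 24692 * (1 - 0.2)^7
= 24692 * 0.209715
= 5178.2877


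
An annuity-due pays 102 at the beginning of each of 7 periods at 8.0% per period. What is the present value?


PV_due = PMT * (1-(1+i)^(-n))/i * (1+i)
PV_immediate = 531.0497
PV_due = 531.0497 * 1.08
= 573.5337


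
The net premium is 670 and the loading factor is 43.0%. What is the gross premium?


Gross = net * (1 + loading)
= 670 * (1 + 0.43)
= 670 * 1.43
= 958.1


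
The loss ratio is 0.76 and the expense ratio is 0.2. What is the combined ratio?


Combined ratio = loss ratio + expense ratio
= 0.76 + 0.2
= 0.96


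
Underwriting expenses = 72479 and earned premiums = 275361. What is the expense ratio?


Expense ratio = expenses / premiums
= 72479 / 275361
= 0.2632


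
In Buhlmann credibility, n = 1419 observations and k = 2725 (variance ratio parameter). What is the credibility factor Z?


Z = n / (n + k)
= 1419 / (1419 + 2725)
= 1419 / 4144
= 0.3424


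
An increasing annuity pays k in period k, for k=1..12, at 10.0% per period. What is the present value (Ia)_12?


(Ia)_n = sum_{k=1}^{n} k * v^k, v = 1/(1+i)
v = 0.909091
Sum computed term by term:
(Ia)_12 = 36.7149


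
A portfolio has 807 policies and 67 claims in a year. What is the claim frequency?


frequency = claims / policies
= 67 / 807
= 0.083


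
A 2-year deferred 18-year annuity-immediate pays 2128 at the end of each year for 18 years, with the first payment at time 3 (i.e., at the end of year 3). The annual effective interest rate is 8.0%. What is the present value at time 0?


PV at time 2 of the 18-year annuity-immediate:
a_n = 2128 * (1-(1+0.08)^(-18))/0.08 = 19943.3758
Discount back 2 years to time 0:
PV = 19943.3758 * (1+0.08)^(-2)
= 19943.3758 * 0.857339
= 17098.2303


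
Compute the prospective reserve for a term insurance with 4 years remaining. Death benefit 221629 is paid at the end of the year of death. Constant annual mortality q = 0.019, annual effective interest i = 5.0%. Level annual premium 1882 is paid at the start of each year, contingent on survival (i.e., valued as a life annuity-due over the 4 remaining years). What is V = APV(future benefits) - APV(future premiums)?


v = 1/(1+i) = 0.952381
APV(future benefits) per unit = sum_{k=0}^{3} k_p_x * q * v^(k+1) = 0.065554
APV(future benefits) = 221629 * 0.065554 = 14528.599
Life annuity-due factor ä_{x:4} = sum_{k=0}^{3} k_p_x * v^k = 3.622704
APV(future premiums) = 1882 * 3.622704 = 6817.9289
V = 14528.599 - 6817.9289
= 7710.6701


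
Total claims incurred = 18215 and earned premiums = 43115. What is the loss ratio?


Loss ratio = claims / premiums
= 18215 / 43115
= 0.4225


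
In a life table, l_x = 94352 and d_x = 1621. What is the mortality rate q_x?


q_x = d_x / l_x
= 1621 / 94352
= 0.0172


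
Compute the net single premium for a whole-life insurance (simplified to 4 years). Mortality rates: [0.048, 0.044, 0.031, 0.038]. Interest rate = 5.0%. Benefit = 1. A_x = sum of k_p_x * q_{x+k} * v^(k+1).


v = 0.952381
Year 0: k_p_x=1.0, q=0.048, term=0.045714
Year 1: k_p_x=0.952, q=0.044, term=0.037994
Year 2: k_p_x=0.910112, q=0.031, term=0.024372
Year 3: k_p_x=0.881899, q=0.038, term=0.027571
A_x = 0.1357


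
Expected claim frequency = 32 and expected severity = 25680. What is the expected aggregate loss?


E[S] = E[N] * E[X]
= 32 * 25680
= 821760


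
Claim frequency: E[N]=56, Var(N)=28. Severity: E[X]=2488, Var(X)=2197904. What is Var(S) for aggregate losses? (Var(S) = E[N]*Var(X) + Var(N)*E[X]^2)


Var(S) = E[N]*Var(X) + Var(N)*E[X]^2
= 56*2197904 + 28*2488^2
= 123082624 + 173324032
= 2.9641e+08


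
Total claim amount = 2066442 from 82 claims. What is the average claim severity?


severity = total / number
= 2066442 / 82
= 25200.5122


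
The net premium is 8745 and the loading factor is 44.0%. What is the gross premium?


Gross = net * (1 + loading)
= 8745 * (1 + 0.44)
= 8745 * 1.44
= 12592.8


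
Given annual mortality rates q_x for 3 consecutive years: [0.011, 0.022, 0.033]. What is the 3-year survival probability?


p_k = 1 - q_k for each year
Survival = product of (1 - q_k)
= 0.989 * 0.978 * 0.967
= 0.9353


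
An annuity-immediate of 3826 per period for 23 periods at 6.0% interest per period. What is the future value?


FV = PMT * ((1+i)^n - 1) / i
= 3826 * ((1.06)^23 - 1) / 0.06
= 3826 * (3.81975 - 1) / 0.06
= 179806.0368


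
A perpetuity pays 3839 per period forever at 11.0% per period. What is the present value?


PV = PMT / i
= 3839 / 0.11
= 34900.0


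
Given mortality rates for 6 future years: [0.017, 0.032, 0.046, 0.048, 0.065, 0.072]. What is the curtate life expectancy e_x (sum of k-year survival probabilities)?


e_x = sum_{k=1}^{n} k_p_x
k_p_x values:
  1_p_x = 0.983
  2_p_x = 0.951544
  3_p_x = 0.907773
  4_p_x = 0.8642
  5_p_x = 0.808027
  6_p_x = 0.749849
e_x = 5.2644


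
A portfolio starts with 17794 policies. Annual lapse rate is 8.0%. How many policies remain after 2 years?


remaining = initial * (1 - lapse)^years
= 17794 * (1 - 0.08)^2
= 17794 * 0.8464
= 15060.8416


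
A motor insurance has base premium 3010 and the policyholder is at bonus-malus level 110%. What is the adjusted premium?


adjusted = base * BM_level / 100
= 3010 * 110 / 100
= 3010 * 1.1
= 3311.0


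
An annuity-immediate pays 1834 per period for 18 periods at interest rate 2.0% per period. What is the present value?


PV = PMT * (1 - (1+i)^(-n)) / i
= 1834 * (1 - (1+0.02)^(-18)) / 0.02
= 1834 * (1 - 0.700159) / 0.02
= 1834 * 14.992031
= 27495.3853


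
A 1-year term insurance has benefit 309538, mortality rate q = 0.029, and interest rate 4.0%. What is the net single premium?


NSP = benefit * q * v
v = 1/(1+i) = 0.961538
NSP = 309538 * 0.029 * 0.961538
= 8631.3481


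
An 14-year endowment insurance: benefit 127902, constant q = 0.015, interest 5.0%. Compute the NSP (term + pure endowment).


Term component = 17451.2642
Pure endowment = 14_p_x * v^14 * benefit = 0.809296 * 0.505068 * 127902 = 52279.8551
NSP = 69731.1193


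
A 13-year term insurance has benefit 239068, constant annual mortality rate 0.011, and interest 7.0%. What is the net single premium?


NSP = benefit * sum_{k=0}^{n-1} k_p_x * q * v^(k+1)
With constant q=0.011, v=0.934579
Sum = 0.086997
NSP = 239068 * 0.086997
= 20798.1489


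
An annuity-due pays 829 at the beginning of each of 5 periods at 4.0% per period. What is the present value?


PV_due = PMT * (1-(1+i)^(-n))/i * (1+i)
PV_immediate = 3690.5607
PV_due = 3690.5607 * 1.04
= 3838.1831


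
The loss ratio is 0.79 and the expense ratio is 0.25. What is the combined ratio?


Combined ratio = loss ratio + expense ratio
= 0.79 + 0.25
= 1.04


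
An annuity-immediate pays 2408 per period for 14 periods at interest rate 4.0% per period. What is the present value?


PV = PMT * (1 - (1+i)^(-n)) / i
= 2408 * (1 - (1+0.04)^(-14)) / 0.04
= 2408 * (1 - 0.577475) / 0.04
= 2408 * 10.563123
= 25436.0


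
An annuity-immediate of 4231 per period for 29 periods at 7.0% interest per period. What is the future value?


FV = PMT * ((1+i)^n - 1) / i
= 4231 * ((1.07)^29 - 1) / 0.07
= 4231 * (7.114257 - 1) / 0.07
= 369563.1654


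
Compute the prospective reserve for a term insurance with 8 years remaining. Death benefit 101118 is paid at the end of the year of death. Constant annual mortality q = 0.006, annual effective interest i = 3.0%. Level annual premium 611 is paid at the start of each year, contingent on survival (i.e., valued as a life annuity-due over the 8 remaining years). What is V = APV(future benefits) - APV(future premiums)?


v = 1/(1+i) = 0.970874
APV(future benefits) per unit = sum_{k=0}^{7} k_p_x * q * v^(k+1) = 0.041283
APV(future benefits) = 101118 * 0.041283 = 4174.4234
Life annuity-due factor ä_{x:8} = sum_{k=0}^{7} k_p_x * v^k = 7.086862
APV(future premiums) = 611 * 7.086862 = 4330.0729
V = 4174.4234 - 4330.0729
= -155.6495


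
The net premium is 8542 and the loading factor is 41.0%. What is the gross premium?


Gross = net * (1 + loading)
= 8542 * (1 + 0.41)
= 8542 * 1.41
= 12044.22


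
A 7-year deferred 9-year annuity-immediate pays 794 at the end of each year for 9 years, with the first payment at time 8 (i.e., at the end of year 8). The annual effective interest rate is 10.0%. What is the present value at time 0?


PV at time 7 of the 9-year annuity-immediate:
a_n = 794 * (1-(1+0.1)^(-9))/0.1 = 4572.6649
Discount back 7 years to time 0:
PV = 4572.6649 * (1+0.1)^(-7)
= 4572.6649 * 0.513158
= 2346.5001


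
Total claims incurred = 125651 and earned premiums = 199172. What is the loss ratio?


Loss ratio = claims / premiums
= 125651 / 199172
= 0.6309


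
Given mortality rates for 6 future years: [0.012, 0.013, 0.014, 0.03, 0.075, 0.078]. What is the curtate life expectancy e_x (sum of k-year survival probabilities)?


e_x = sum_{k=1}^{n} k_p_x
k_p_x values:
  1_p_x = 0.988
  2_p_x = 0.975156
  3_p_x = 0.961504
  4_p_x = 0.932659
  5_p_x = 0.862709
  6_p_x = 0.795418
e_x = 5.5154


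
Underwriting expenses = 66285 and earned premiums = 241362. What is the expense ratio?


Expense ratio = expenses / premiums
= 66285 / 241362
= 0.2746


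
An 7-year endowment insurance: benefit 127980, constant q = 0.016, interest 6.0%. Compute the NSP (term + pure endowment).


Term component = 10937.5148
Pure endowment = 7_p_x * v^7 * benefit = 0.893235 * 0.665057 * 127980 = 76026.8047
NSP = 86964.3195


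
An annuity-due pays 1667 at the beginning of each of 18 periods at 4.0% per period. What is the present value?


PV_due = PMT * (1-(1+i)^(-n))/i * (1+i)
PV_immediate = 21103.0481
PV_due = 21103.0481 * 1.04
= 21947.17
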